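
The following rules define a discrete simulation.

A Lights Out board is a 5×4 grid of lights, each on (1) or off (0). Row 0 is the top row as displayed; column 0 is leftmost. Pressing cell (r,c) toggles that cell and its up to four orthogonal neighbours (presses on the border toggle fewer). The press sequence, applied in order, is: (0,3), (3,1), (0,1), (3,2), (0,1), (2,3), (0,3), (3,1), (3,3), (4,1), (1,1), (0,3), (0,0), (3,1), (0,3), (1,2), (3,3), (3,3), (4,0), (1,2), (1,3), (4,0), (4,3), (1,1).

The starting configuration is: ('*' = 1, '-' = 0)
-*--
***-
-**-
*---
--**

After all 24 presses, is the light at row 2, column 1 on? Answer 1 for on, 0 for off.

0

k=0  -*--
***-
-**-
*---
--**
k=1  -***
****
-**-
*---
--**
k=2  -***
****
--*-
-**-
-***
k=3  *--*
*-**
--*-
-**-
-***
k=4  *--*
*-**
----
---*
-*-*
k=5  -***
****
----
---*
-*-*
k=6  -***
***-
--**
----
-*-*
k=7  -*--
****
--**
----
-*-*
k=8  -*--
****
-***
***-
---*
k=9  -*--
****
-**-
**-*
----
k=10  -*--
****
-**-
*--*
***-
k=11  ----
---*
--*-
*--*
***-
k=12  --**
----
--*-
*--*
***-
k=13  ****
*---
--*-
*--*
***-
k=14  ****
*---
-**-
-***
*-*-
k=15  **--
*--*
-**-
-***
*-*-
k=16  ***-
***-
-*--
-***
*-*-
k=17  ***-
***-
-*-*
-*--
*-**
k=18  ***-
***-
-*--
-***
*-*-
k=19  ***-
***-
-*--
****
-**-
k=20  **--
*--*
-**-
****
-**-
k=21  **-*
*-*-
-***
****
-**-
k=22  **-*
*-*-
-***
-***
*-*-
k=23  **-*
*-*-
-***
-**-
*--*
k=24  *--*
-*--
--**
-**-
*--*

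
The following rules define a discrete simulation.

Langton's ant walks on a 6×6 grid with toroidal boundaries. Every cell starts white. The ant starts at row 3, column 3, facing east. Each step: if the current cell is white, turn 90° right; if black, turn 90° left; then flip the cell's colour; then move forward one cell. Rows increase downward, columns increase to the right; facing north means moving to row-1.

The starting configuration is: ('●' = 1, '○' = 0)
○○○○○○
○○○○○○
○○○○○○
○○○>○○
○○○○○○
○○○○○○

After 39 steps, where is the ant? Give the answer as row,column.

3,0

0) ○○○○○○
○○○○○○
○○○○○○
○○○>○○
○○○○○○
○○○○○○
1) ○○○○○○
○○○○○○
○○○○○○
○○○●○○
○○○v○○
○○○○○○
2) ○○○○○○
○○○○○○
○○○○○○
○○○●○○
○○<●○○
○○○○○○
3) ○○○○○○
○○○○○○
○○○○○○
○○^●○○
○○●●○○
○○○○○○
4) ○○○○○○
○○○○○○
○○○○○○
○○●>○○
○○●●○○
○○○○○○
5) ○○○○○○
○○○○○○
○○○^○○
○○●○○○
○○●●○○
○○○○○○
6) ○○○○○○
○○○○○○
○○○●>○
○○●○○○
○○●●○○
○○○○○○
7) ○○○○○○
○○○○○○
○○○●●○
○○●○v○
○○●●○○
○○○○○○
8) ○○○○○○
○○○○○○
○○○●●○
○○●<●○
○○●●○○
○○○○○○
9) ○○○○○○
○○○○○○
○○○^●○
○○●●●○
○○●●○○
○○○○○○
10) ○○○○○○
○○○○○○
○○<○●○
○○●●●○
○○●●○○
○○○○○○
11) ○○○○○○
○○^○○○
○○●○●○
○○●●●○
○○●●○○
○○○○○○
12) ○○○○○○
○○●>○○
○○●○●○
○○●●●○
○○●●○○
○○○○○○
13) ○○○○○○
○○●●○○
○○●v●○
○○●●●○
○○●●○○
○○○○○○
14) ○○○○○○
○○●●○○
○○<●●○
○○●●●○
○○●●○○
○○○○○○
15) ○○○○○○
○○●●○○
○○○●●○
○○v●●○
○○●●○○
○○○○○○
16) ○○○○○○
○○●●○○
○○○●●○
○○○>●○
○○●●○○
○○○○○○
17) ○○○○○○
○○●●○○
○○○^●○
○○○○●○
○○●●○○
○○○○○○
18) ○○○○○○
○○●●○○
○○<○●○
○○○○●○
○○●●○○
○○○○○○
19) ○○○○○○
○○^●○○
○○●○●○
○○○○●○
○○●●○○
○○○○○○
20) ○○○○○○
○<○●○○
○○●○●○
○○○○●○
○○●●○○
○○○○○○
21) ○^○○○○
○●○●○○
○○●○●○
○○○○●○
○○●●○○
○○○○○○
22) ○●>○○○
○●○●○○
○○●○●○
○○○○●○
○○●●○○
○○○○○○
23) ○●●○○○
○●v●○○
○○●○●○
○○○○●○
○○●●○○
○○○○○○
24) ○●●○○○
○<●●○○
○○●○●○
○○○○●○
○○●●○○
○○○○○○
25) ○●●○○○
○○●●○○
○v●○●○
○○○○●○
○○●●○○
○○○○○○
26) ○●●○○○
○○●●○○
<●●○●○
○○○○●○
○○●●○○
○○○○○○
27) ○●●○○○
^○●●○○
●●●○●○
○○○○●○
○○●●○○
○○○○○○
28) ○●●○○○
●>●●○○
●●●○●○
○○○○●○
○○●●○○
○○○○○○
29) ○●●○○○
●●●●○○
●v●○●○
○○○○●○
○○●●○○
○○○○○○
30) ○●●○○○
●●●●○○
●○>○●○
○○○○●○
○○●●○○
○○○○○○
31) ○●●○○○
●●^●○○
●○○○●○
○○○○●○
○○●●○○
○○○○○○
32) ○●●○○○
●<○●○○
●○○○●○
○○○○●○
○○●●○○
○○○○○○
33) ○●●○○○
●○○●○○
●v○○●○
○○○○●○
○○●●○○
○○○○○○
34) ○●●○○○
●○○●○○
<●○○●○
○○○○●○
○○●●○○
○○○○○○
35) ○●●○○○
●○○●○○
○●○○●○
v○○○●○
○○●●○○
○○○○○○
36) ○●●○○○
●○○●○○
○●○○●○
●○○○●<
○○●●○○
○○○○○○
37) ○●●○○○
●○○●○○
○●○○●^
●○○○●●
○○●●○○
○○○○○○
38) ○●●○○○
●○○●○○
>●○○●●
●○○○●●
○○●●○○
○○○○○○
39) ○●●○○○
●○○●○○
●●○○●●
v○○○●●
○○●●○○
○○○○○○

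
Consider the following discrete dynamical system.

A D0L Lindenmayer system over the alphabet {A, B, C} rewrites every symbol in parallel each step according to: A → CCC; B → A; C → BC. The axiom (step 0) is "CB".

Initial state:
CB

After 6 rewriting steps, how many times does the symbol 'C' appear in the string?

k=0  CB
k=1  BCA
k=2  ABCCCC
k=3  CCCABCBCBCBC
k=4  BCBCBCCCCABCABCABCABC
k=5  ABCABCABCBCBCBCCCCABCCCCABCCCCABCCCCABC
k=6  CCCABCCCCABCCCCABCABCABCABCBCBCBCCCCABCBCBCBCCCCABCBCBCBCCCCABCBCBCBCCCCABC

43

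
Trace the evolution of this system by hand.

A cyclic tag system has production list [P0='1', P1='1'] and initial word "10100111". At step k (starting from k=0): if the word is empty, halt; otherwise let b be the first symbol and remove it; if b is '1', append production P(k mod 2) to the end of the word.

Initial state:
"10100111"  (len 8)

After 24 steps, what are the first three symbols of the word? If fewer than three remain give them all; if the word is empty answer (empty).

t=0: "10100111"  (len 8)
t=1: "01001111"  (len 8)
t=2: "1001111"  (len 7)
t=3: "0011111"  (len 7)
t=4: "011111"  (len 6)
t=5: "11111"  (len 5)
t=6: "11111"  (len 5)
t=7: "11111"  (len 5)
t=8: "11111"  (len 5)
t=9: "11111"  (len 5)
t=10: "11111"  (len 5)
t=11: "11111"  (len 5)
t=12: "11111"  (len 5)
t=13: "11111"  (len 5)
t=14: "11111"  (len 5)
t=15: "11111"  (len 5)
t=16: "11111"  (len 5)
t=17: "11111"  (len 5)
t=18: "11111"  (len 5)
t=19: "11111"  (len 5)
t=20: "11111"  (len 5)
t=21: "11111"  (len 5)
t=22: "11111"  (len 5)
t=23: "11111"  (len 5)
t=24: "11111"  (len 5)

111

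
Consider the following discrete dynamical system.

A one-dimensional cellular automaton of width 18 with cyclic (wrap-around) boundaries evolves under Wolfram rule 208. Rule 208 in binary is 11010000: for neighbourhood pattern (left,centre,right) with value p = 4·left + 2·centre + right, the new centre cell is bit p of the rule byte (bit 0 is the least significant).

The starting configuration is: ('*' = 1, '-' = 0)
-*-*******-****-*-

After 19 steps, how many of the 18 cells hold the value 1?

10

step 0: -*-*******-****-*-
step 1: ----******--***--*
step 2: *----******--***--
step 3: -*----******--***-
step 4: --*----******--***
step 5: *--*----******--**
step 6: **--*----******--*
step 7: ***--*----******--
step 8: -***--*----******-
step 9: --***--*----******
step 10: *--***--*----*****
step 11: **--***--*----****
step 12: ***--***--*----***
step 13: ****--***--*----**
step 14: *****--***--*----*
step 15: ******--***--*----
step 16: -******--***--*---
step 17: --******--***--*--
step 18: ---******--***--*-
step 19: ----******--***--*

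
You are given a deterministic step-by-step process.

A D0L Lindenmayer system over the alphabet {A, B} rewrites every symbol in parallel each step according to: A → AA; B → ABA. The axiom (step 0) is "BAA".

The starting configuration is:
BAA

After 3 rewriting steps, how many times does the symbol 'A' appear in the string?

[0] BAA
[1] ABAAAAA
[2] AAABAAAAAAAAAAA
[3] AAAAAAABAAAAAAAAAAAAAAAAAAAAAAA

30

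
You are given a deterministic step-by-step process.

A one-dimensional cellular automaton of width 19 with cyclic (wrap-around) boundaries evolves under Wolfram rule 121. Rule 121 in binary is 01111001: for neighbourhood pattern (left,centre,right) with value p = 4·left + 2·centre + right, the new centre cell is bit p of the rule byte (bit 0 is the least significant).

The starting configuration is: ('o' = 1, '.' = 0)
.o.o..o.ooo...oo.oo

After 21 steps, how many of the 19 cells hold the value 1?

13

0) .o.o..o.ooo...oo.oo
1) o.o.o..oo.ooo.ooooo
2) oo.o.o.oooo.ooo....
3) ooo.o.oo..ooo.oooo.
4) o.oo.oooo.o.ooo..oo
5) oooooo..oo.oo.oo.o.
6) o....oo.ooooooooo.o
7) oooo.oooo.......ooo
8) ...ooo..ooooooo.o..
9) oo.o.oo.o.....oo.oo
10) .oo.oooo.oooo.oooo.
11) .oooo..ooo..ooo..oo
12) oo..oo.o.oo.o.oo.oo
13) .oo.ooo.oooo.ooooo.
14) .oooo.ooo..ooo...oo
15) oo..ooo.oo.o.ooo.oo
16) .oo.o.ooooo.oo.ooo.
17) .ooo.oo...oooooo.oo
18) oo.oooooo.o....oooo
19) .ooo....oo.ooo.o...
20) .o.oooo.oooo.oo.ooo
21) o.oo..ooo..oooooo.o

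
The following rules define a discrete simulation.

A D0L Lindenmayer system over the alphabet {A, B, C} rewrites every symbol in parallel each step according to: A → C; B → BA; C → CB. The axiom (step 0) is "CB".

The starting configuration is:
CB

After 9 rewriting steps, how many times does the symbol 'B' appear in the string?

151

[0] CB
[1] CBBA
[2] CBBABAC
[3] CBBABACBACCB
[4] CBBABACBACCBBACCBCBBA
[5] CBBABACBACCBBACCBCBBABACCBCBBACBBABAC
[6] CBBABACBACCBBACCBCBBABACCBCBBACBBABACBACCBCBBACBBABACCBBABACBACCB
[7] CBBABACBACCBBACCBCBBABACCBCBBACBBABACBACCBCBBACBBABACCBBABACBACCBBACCBCBBACBBABACCBBABACBACCBCBBABACBACCBBACCBCBBA
[8] CBBABACBACCBBACCBCBBABACCBCBBACBBABACBACCBCBBACBBABACCBBAB…CBBABACBACCBBACCBCBBACBBABACBACCBBACCBCBBABACCBCBBACBBABAC  (len 200)
[9] CBBABACBACCBBACCBCBBABACCBCBBACBBABACBACCBCBBACBBABACCBBAB…BACCBBACCBCBBABACCBCBBACBBABACBACCBCBBACBBABACCBBABACBACCB  (len 351)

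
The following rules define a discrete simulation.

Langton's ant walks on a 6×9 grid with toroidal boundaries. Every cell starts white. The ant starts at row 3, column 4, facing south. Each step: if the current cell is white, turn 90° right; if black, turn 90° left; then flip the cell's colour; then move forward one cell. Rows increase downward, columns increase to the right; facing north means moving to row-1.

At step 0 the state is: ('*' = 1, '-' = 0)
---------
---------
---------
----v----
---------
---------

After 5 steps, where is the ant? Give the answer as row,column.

3,5

gen 0: ---------
---------
---------
----v----
---------
---------
gen 1: ---------
---------
---------
---<*----
---------
---------
gen 2: ---------
---------
---^-----
---**----
---------
---------
gen 3: ---------
---------
---*>----
---**----
---------
---------
gen 4: ---------
---------
---**----
---*v----
---------
---------
gen 5: ---------
---------
---**----
---*->---
---------
---------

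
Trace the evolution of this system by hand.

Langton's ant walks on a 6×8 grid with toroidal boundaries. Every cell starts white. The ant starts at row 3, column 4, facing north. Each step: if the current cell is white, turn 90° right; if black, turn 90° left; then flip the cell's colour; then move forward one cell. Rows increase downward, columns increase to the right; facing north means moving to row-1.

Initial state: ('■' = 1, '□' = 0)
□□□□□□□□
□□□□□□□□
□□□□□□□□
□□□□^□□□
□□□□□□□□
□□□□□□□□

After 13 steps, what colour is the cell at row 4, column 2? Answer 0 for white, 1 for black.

[0] □□□□□□□□
□□□□□□□□
□□□□□□□□
□□□□^□□□
□□□□□□□□
□□□□□□□□
[1] □□□□□□□□
□□□□□□□□
□□□□□□□□
□□□□■>□□
□□□□□□□□
□□□□□□□□
[2] □□□□□□□□
□□□□□□□□
□□□□□□□□
□□□□■■□□
□□□□□v□□
□□□□□□□□
[3] □□□□□□□□
□□□□□□□□
□□□□□□□□
□□□□■■□□
□□□□<■□□
□□□□□□□□
[4] □□□□□□□□
□□□□□□□□
□□□□□□□□
□□□□^■□□
□□□□■■□□
□□□□□□□□
[5] □□□□□□□□
□□□□□□□□
□□□□□□□□
□□□<□■□□
□□□□■■□□
□□□□□□□□
[6] □□□□□□□□
□□□□□□□□
□□□^□□□□
□□□■□■□□
□□□□■■□□
□□□□□□□□
[7] □□□□□□□□
□□□□□□□□
□□□■>□□□
□□□■□■□□
□□□□■■□□
□□□□□□□□
[8] □□□□□□□□
□□□□□□□□
□□□■■□□□
□□□■v■□□
□□□□■■□□
□□□□□□□□
[9] □□□□□□□□
□□□□□□□□
□□□■■□□□
□□□<■■□□
□□□□■■□□
□□□□□□□□
[10] □□□□□□□□
□□□□□□□□
□□□■■□□□
□□□□■■□□
□□□v■■□□
□□□□□□□□
[11] □□□□□□□□
□□□□□□□□
□□□■■□□□
□□□□■■□□
□□<■■■□□
□□□□□□□□
[12] □□□□□□□□
□□□□□□□□
□□□■■□□□
□□^□■■□□
□□■■■■□□
□□□□□□□□
[13] □□□□□□□□
□□□□□□□□
□□□■■□□□
□□■>■■□□
□□■■■■□□
□□□□□□□□

1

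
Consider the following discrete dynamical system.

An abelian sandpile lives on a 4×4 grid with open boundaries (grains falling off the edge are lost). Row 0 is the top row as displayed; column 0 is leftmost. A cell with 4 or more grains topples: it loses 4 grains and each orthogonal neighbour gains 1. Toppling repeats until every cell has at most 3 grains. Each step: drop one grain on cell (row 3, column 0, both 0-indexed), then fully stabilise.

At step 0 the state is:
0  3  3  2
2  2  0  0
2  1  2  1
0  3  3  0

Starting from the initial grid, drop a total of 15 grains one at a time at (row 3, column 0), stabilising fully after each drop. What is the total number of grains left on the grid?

27

step 0: 0  3  3  2
2  2  0  0
2  1  2  1
0  3  3  0
step 1: 0  3  3  2
2  2  0  0
2  1  2  1
1  3  3  0
step 2: 0  3  3  2
2  2  0  0
2  1  2  1
2  3  3  0
step 3: 0  3  3  2
2  2  0  0
2  1  2  1
3  3  3  0
step 4: 0  3  3  2
2  2  0  0
3  2  3  1
1  1  0  1
step 5: 0  3  3  2
2  2  0  0
3  2  3  1
2  1  0  1
step 6: 0  3  3  2
2  2  0  0
3  2  3  1
3  1  0  1
step 7: 0  3  3  2
3  2  0  0
0  3  3  1
1  2  0  1
step 8: 0  3  3  2
3  2  0  0
0  3  3  1
2  2  0  1
step 9: 0  3  3  2
3  2  0  0
0  3  3  1
3  2  0  1
step 10: 0  3  3  2
3  2  0  0
1  3  3  1
0  3  0  1
step 11: 0  3  3  2
3  2  0  0
1  3  3  1
1  3  0  1
step 12: 0  3  3  2
3  2  0  0
1  3  3  1
2  3  0  1
step 13: 0  3  3  2
3  2  0  0
1  3  3  1
3  3  0  1
step 14: 0  3  3  2
3  3  1  0
3  1  0  2
1  1  2  1
step 15: 0  3  3  2
3  3  1  0
3  1  0  2
2  1  2  1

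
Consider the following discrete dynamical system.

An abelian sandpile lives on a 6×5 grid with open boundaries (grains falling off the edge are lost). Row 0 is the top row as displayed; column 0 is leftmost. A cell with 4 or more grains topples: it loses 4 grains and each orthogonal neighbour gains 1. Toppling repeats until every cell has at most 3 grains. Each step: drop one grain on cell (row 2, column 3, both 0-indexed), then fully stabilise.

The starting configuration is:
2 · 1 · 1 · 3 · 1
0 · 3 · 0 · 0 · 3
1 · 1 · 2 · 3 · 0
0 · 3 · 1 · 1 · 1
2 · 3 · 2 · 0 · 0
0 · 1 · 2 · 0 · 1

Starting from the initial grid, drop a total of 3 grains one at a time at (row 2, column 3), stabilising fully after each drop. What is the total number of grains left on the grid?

0) 2 · 1 · 1 · 3 · 1
0 · 3 · 0 · 0 · 3
1 · 1 · 2 · 3 · 0
0 · 3 · 1 · 1 · 1
2 · 3 · 2 · 0 · 0
0 · 1 · 2 · 0 · 1
1) 2 · 1 · 1 · 3 · 1
0 · 3 · 0 · 1 · 3
1 · 1 · 3 · 0 · 1
0 · 3 · 1 · 2 · 1
2 · 3 · 2 · 0 · 0
0 · 1 · 2 · 0 · 1
2) 2 · 1 · 1 · 3 · 1
0 · 3 · 0 · 1 · 3
1 · 1 · 3 · 1 · 1
0 · 3 · 1 · 2 · 1
2 · 3 · 2 · 0 · 0
0 · 1 · 2 · 0 · 1
3) 2 · 1 · 1 · 3 · 1
0 · 3 · 0 · 1 · 3
1 · 1 · 3 · 2 · 1
0 · 3 · 1 · 2 · 1
2 · 3 · 2 · 0 · 0
0 · 1 · 2 · 0 · 1

41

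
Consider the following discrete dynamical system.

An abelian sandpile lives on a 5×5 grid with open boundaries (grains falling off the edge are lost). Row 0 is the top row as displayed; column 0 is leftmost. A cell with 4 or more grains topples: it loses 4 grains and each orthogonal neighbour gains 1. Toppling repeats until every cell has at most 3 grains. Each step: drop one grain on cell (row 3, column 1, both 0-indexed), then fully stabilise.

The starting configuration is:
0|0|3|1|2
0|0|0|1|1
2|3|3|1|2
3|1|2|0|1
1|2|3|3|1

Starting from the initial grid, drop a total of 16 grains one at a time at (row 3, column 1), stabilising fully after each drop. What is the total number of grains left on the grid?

42

gen 0: 0|0|3|1|2
0|0|0|1|1
2|3|3|1|2
3|1|2|0|1
1|2|3|3|1
gen 1: 0|0|3|1|2
0|0|0|1|1
2|3|3|1|2
3|2|2|0|1
1|2|3|3|1
gen 2: 0|0|3|1|2
0|0|0|1|1
2|3|3|1|2
3|3|2|0|1
1|2|3|3|1
gen 3: 0|0|3|1|2
1|1|1|1|1
0|3|1|2|2
2|0|2|2|1
3|1|2|0|2
gen 4: 0|0|3|1|2
1|1|1|1|1
0|3|1|2|2
2|1|2|2|1
3|1|2|0|2
gen 5: 0|0|3|1|2
1|1|1|1|1
0|3|1|2|2
2|2|2|2|1
3|1|2|0|2
gen 6: 0|0|3|1|2
1|1|1|1|1
0|3|1|2|2
2|3|2|2|1
3|1|2|0|2
gen 7: 0|0|3|1|2
1|2|1|1|1
1|0|2|2|2
3|1|3|2|1
3|2|2|0|2
gen 8: 0|0|3|1|2
1|2|1|1|1
1|0|2|2|2
3|2|3|2|1
3|2|2|0|2
gen 9: 0|0|3|1|2
1|2|1|1|1
1|0|2|2|2
3|3|3|2|1
3|2|2|0|2
gen 10: 0|0|3|1|2
1|2|1|1|1
2|1|3|2|2
1|3|1|3|1
1|1|0|1|2
gen 11: 0|0|3|1|2
1|2|1|1|1
2|2|3|2|2
2|0|2|3|1
1|2|0|1|2
gen 12: 0|0|3|1|2
1|2|1|1|1
2|2|3|2|2
2|1|2|3|1
1|2|0|1|2
gen 13: 0|0|3|1|2
1|2|1|1|1
2|2|3|2|2
2|2|2|3|1
1|2|0|1|2
gen 14: 0|0|3|1|2
1|2|1|1|1
2|2|3|2|2
2|3|2|3|1
1|2|0|1|2
gen 15: 0|0|3|1|2
1|2|1|1|1
2|3|3|2|2
3|0|3|3|1
1|3|0|1|2
gen 16: 0|0|3|1|2
1|2|1|1|1
2|3|3|2|2
3|1|3|3|1
1|3|0|1|2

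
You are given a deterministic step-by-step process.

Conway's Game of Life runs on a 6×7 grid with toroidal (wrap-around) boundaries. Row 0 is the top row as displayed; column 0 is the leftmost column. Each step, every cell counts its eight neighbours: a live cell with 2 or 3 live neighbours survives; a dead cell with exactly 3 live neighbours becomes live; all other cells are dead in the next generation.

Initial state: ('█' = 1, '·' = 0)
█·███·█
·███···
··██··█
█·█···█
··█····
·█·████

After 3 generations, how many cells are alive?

14

step 0: █·███·█
·███···
··██··█
█·█···█
··█····
·█·████
step 1: ······█
·····██
······█
█·█···█
··█·█··
·█····█
step 2: ······█
█····██
·······
██·█·██
··██·██
█····█·
step 3: ·······
█····██
·█··█··
██·█·█·
··██···
█···██·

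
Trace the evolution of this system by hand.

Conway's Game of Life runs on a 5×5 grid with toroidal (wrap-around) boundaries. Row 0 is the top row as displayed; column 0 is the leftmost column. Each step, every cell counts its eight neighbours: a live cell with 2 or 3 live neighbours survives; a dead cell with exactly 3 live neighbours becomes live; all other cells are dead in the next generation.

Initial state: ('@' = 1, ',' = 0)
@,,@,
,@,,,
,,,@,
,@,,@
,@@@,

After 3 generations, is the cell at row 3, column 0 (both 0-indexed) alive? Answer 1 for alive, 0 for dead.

0

t=0: @,,@,
,@,,,
,,,@,
,@,,@
,@@@,
t=1: @,,@@
,,@,@
@,@,,
@@,,@
,@,@,
t=2: @@,,,
,,@,,
,,@,,
,,,@@
,@,@,
t=3: @@,,,
,,@,,
,,@,,
,,,@@
,@,@,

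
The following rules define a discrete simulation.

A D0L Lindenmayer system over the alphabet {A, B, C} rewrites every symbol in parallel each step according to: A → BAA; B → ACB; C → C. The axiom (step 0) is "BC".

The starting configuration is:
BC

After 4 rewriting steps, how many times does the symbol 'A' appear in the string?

21

0) BC
1) ACBC
2) BAACACBC
3) ACBBAABAACBAACACBC
4) BAACACBACBBAABAAACBBAABAACACBBAABAACBAACACBC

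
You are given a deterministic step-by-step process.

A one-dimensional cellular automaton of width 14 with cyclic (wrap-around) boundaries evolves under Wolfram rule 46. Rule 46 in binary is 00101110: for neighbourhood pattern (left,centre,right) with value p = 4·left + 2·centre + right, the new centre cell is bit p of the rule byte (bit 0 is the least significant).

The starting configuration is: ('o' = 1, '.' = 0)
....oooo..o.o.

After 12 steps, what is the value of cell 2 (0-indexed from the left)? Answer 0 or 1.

gen 0: ....oooo..o.o.
gen 1: ...oo....oooo.
gen 2: ..oo....oo....
gen 3: .oo....oo.....
gen 4: oo....oo......
gen 5: o....oo......o
gen 6: ....oo......oo
gen 7: ...oo......oo.
gen 8: ..oo......oo..
gen 9: .oo......oo...
gen 10: oo......oo....
gen 11: o......oo....o
gen 12: ......oo....oo

0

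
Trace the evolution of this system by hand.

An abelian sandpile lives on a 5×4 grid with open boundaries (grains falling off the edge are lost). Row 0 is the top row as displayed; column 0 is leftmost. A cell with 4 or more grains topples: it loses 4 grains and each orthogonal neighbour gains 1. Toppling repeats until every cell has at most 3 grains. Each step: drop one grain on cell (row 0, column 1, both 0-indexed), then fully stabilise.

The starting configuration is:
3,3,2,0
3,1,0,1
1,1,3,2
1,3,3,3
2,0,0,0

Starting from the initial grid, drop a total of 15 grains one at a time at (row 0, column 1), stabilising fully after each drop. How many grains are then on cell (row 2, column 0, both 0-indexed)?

0) 3,3,2,0
3,1,0,1
1,1,3,2
1,3,3,3
2,0,0,0
1) 1,1,3,0
0,3,0,1
2,1,3,2
1,3,3,3
2,0,0,0
2) 1,2,3,0
0,3,0,1
2,1,3,2
1,3,3,3
2,0,0,0
3) 1,3,3,0
0,3,0,1
2,1,3,2
1,3,3,3
2,0,0,0
4) 2,2,0,1
1,0,2,1
2,2,3,2
1,3,3,3
2,0,0,0
5) 2,3,0,1
1,0,2,1
2,2,3,2
1,3,3,3
2,0,0,0
6) 3,0,1,1
1,1,2,1
2,2,3,2
1,3,3,3
2,0,0,0
7) 3,1,1,1
1,1,2,1
2,2,3,2
1,3,3,3
2,0,0,0
8) 3,2,1,1
1,1,2,1
2,2,3,2
1,3,3,3
2,0,0,0
9) 3,3,1,1
1,1,2,1
2,2,3,2
1,3,3,3
2,0,0,0
10) 0,1,2,1
2,2,2,1
2,2,3,2
1,3,3,3
2,0,0,0
11) 0,2,2,1
2,2,2,1
2,2,3,2
1,3,3,3
2,0,0,0
12) 0,3,2,1
2,2,2,1
2,2,3,2
1,3,3,3
2,0,0,0
13) 1,0,3,1
2,3,2,1
2,2,3,2
1,3,3,3
2,0,0,0
14) 1,1,3,1
2,3,2,1
2,2,3,2
1,3,3,3
2,0,0,0
15) 1,2,3,1
2,3,2,1
2,2,3,2
1,3,3,3
2,0,0,0

2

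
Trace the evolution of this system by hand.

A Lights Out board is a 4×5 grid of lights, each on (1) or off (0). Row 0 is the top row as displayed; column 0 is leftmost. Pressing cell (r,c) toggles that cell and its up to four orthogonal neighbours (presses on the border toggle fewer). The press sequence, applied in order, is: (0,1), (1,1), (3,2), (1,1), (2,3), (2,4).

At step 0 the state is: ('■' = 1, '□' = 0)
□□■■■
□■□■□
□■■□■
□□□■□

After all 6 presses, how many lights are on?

12

gen 0: □□■■■
□■□■□
□■■□■
□□□■□
gen 1: ■■□■■
□□□■□
□■■□■
□□□■□
gen 2: ■□□■■
■■■■□
□□■□■
□□□■□
gen 3: ■□□■■
■■■■□
□□□□■
□■■□□
gen 4: ■■□■■
□□□■□
□■□□■
□■■□□
gen 5: ■■□■■
□□□□□
□■■■□
□■■■□
gen 6: ■■□■■
□□□□■
□■■□■
□■■■■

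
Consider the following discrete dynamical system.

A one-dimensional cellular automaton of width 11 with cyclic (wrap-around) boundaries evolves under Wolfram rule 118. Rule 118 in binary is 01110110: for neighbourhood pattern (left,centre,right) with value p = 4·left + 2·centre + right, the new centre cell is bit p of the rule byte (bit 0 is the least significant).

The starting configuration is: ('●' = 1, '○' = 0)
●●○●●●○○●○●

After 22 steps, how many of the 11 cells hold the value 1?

0) ●●○●●●○○●○●
1) ○●●○○●●●●●○
2) ●○●●●○○○○●●
3) ●●○○●●○○●○○
4) ○●●●○●●●●●●
5) ●○○●●○○○○○●
6) ●●●○●●○○○●○
7) ○○●●○●●○●●●
8) ●●○●●○●●○○●
9) ○●●○●●○●●●○
10) ●○●●○●●○○●●
11) ●●○●●○●●●○○
12) ○●●○●●○○●●●
13) ●○●●○●●●○○●
14) ●●○●●○○●●●○
15) ○●●○●●●○○●●
16) ●○●●○○●●●○●
17) ●●○●●●○○●●○
18) ○●●○○●●●○●●
19) ●○●●●○○●●○●
20) ●●○○●●●○●●○
21) ○●●●○○●●○●●
22) ●○○●●●○●●○●

7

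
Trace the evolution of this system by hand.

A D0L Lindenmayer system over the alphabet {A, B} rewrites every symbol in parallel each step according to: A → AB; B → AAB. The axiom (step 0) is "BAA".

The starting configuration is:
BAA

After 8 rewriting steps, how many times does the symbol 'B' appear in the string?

gen 0: BAA
gen 1: AABABAB
gen 2: ABABAABABAABABAAB
gen 3: ABAABABAABABABAABABAABABABAABABAABABABAAB
gen 4: ABAABABABAABABAABABABAABABAABABAABABABAABABAABABABAABABAABABAABABABAABABAABABABAABABAABABAABABABAAB
gen 5: ABAABABABAABABAABABAABABABAABABAABABABAABABAABABAABABABAAB…ABAABABAABABABAABABAABABABAABABAABABABAABABAABABAABABABAAB  (len 239)
gen 6: ABAABABABAABABAABABAABABABAABABAABABABAABABAABABABAABABAAB…ABAABABAABABABAABABAABABABAABABAABABABAABABAABABAABABABAAB  (len 577)
gen 7: ABAABABABAABABAABABAABABABAABABAABABABAABABAABABABAABABAAB…ABAABABAABABABAABABAABABABAABABAABABABAABABAABABAABABABAAB  (len 1393)
gen 8: ABAABABABAABABAABABAABABABAABABAABABABAABABAABABABAABABAAB…ABAABABAABABABAABABAABABABAABABAABABABAABABAABABAABABABAAB  (len 3363)

1393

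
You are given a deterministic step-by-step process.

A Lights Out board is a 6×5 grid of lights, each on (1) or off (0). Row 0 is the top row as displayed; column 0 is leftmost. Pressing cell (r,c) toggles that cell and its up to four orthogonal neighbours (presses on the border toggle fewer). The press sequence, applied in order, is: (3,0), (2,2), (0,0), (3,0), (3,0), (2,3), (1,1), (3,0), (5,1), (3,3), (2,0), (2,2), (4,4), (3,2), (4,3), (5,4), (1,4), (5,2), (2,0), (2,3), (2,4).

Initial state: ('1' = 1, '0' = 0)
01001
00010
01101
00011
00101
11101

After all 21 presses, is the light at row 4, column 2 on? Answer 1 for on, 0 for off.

step 0: 01001
00010
01101
00011
00101
11101
step 1: 01001
00010
11101
11011
10101
11101
step 2: 01001
00110
10011
11111
10101
11101
step 3: 10001
10110
10011
11111
10101
11101
step 4: 10001
10110
00011
00111
00101
11101
step 5: 10001
10110
10011
11111
10101
11101
step 6: 10001
10100
10100
11101
10101
11101
step 7: 11001
01000
11100
11101
10101
11101
step 8: 11001
01000
01100
00101
00101
11101
step 9: 11001
01000
01100
00101
01101
00001
step 10: 11001
01000
01110
00010
01111
00001
step 11: 11001
11000
10110
10010
01111
00001
step 12: 11001
11100
11000
10110
01111
00001
step 13: 11001
11100
11000
10111
01100
00000
step 14: 11001
11100
11100
11001
01000
00000
step 15: 11001
11100
11100
11011
01111
00010
step 16: 11001
11100
11100
11011
01110
00001
step 17: 11000
11111
11101
11011
01110
00001
step 18: 11000
11111
11101
11011
01010
01111
step 19: 11000
01111
00101
01011
01010
01111
step 20: 11000
01101
00010
01001
01010
01111
step 21: 11000
01100
00001
01000
01010
01111

0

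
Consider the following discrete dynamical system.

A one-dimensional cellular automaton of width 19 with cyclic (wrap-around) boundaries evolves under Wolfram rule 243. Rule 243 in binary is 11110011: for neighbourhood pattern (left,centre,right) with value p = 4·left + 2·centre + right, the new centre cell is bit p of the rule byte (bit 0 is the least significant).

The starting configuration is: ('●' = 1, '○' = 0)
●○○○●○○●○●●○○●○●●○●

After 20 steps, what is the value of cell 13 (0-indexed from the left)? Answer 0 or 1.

gen 0: ●○○○●○○●○●●○○●○●●○●
gen 1: ●●●●○●●○●○●●●○●○●●○
gen 2: ○●●●●○●●○●○●●●○●○●●
gen 3: ●○●●●●○●●○●○●●●○●○●
gen 4: ●●○●●●●○●●○●○●●●○●○
gen 5: ○●●○●●●●○●●○●○●●●○●
gen 6: ●○●●○●●●●○●●○●○●●●○
gen 7: ○●○●●○●●●●○●●○●○●●●
gen 8: ●○●○●●○●●●●○●●○●○●●
gen 9: ●●○●○●●○●●●●○●●○●○●
gen 10: ●●●○●○●●○●●●●○●●○●○
gen 11: ○●●●○●○●●○●●●●○●●○●
gen 12: ●○●●●○●○●●○●●●●○●●○
gen 13: ○●○●●●○●○●●○●●●●○●●
gen 14: ●○●○●●●○●○●●○●●●●○●
gen 15: ●●○●○●●●○●○●●○●●●●○
gen 16: ○●●○●○●●●○●○●●○●●●●
gen 17: ●○●●○●○●●●○●○●●○●●●
gen 18: ●●○●●○●○●●●○●○●●○●●
gen 19: ●●●○●●○●○●●●○●○●●○●
gen 20: ●●●●○●●○●○●●●○●○●●○

0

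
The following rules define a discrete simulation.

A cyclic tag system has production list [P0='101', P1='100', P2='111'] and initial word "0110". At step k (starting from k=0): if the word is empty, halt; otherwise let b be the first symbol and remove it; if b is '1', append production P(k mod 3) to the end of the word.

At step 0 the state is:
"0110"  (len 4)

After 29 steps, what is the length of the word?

step 0: "0110"  (len 4)
step 1: "110"  (len 3)
step 2: "10100"  (len 5)
step 3: "0100111"  (len 7)
step 4: "100111"  (len 6)
step 5: "00111100"  (len 8)
step 6: "0111100"  (len 7)
step 7: "111100"  (len 6)
step 8: "11100100"  (len 8)
step 9: "1100100111"  (len 10)
step 10: "100100111101"  (len 12)
step 11: "00100111101100"  (len 14)
step 12: "0100111101100"  (len 13)
step 13: "100111101100"  (len 12)
step 14: "00111101100100"  (len 14)
step 15: "0111101100100"  (len 13)
step 16: "111101100100"  (len 12)
step 17: "11101100100100"  (len 14)
step 18: "1101100100100111"  (len 16)
step 19: "101100100100111101"  (len 18)
step 20: "01100100100111101100"  (len 20)
step 21: "1100100100111101100"  (len 19)
step 22: "100100100111101100101"  (len 21)
step 23: "00100100111101100101100"  (len 23)
step 24: "0100100111101100101100"  (len 22)
step 25: "100100111101100101100"  (len 21)
step 26: "00100111101100101100100"  (len 23)
step 27: "0100111101100101100100"  (len 22)
step 28: "100111101100101100100"  (len 21)
step 29: "00111101100101100100100"  (len 23)

23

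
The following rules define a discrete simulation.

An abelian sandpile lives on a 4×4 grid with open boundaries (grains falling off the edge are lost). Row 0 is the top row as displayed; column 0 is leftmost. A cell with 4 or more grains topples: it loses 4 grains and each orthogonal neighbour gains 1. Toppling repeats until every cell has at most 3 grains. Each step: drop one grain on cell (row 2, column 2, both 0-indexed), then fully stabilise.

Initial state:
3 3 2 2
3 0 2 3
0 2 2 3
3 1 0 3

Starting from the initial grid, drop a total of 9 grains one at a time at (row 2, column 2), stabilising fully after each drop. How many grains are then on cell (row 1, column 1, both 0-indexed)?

2

k=0  3 3 2 2
3 0 2 3
0 2 2 3
3 1 0 3
k=1  3 3 2 2
3 0 2 3
0 2 3 3
3 1 0 3
k=2  3 3 3 3
3 1 0 1
0 3 2 2
3 1 2 0
k=3  3 3 3 3
3 1 0 1
0 3 3 2
3 1 2 0
k=4  3 3 3 3
3 2 1 1
1 0 1 3
3 2 3 0
k=5  3 3 3 3
3 2 1 1
1 0 2 3
3 2 3 0
k=6  3 3 3 3
3 2 1 1
1 0 3 3
3 2 3 0
k=7  3 3 3 3
3 2 2 2
1 1 2 0
3 3 0 2
k=8  3 3 3 3
3 2 2 2
1 1 3 0
3 3 0 2
k=9  3 3 3 3
3 2 3 2
1 2 0 1
3 3 1 2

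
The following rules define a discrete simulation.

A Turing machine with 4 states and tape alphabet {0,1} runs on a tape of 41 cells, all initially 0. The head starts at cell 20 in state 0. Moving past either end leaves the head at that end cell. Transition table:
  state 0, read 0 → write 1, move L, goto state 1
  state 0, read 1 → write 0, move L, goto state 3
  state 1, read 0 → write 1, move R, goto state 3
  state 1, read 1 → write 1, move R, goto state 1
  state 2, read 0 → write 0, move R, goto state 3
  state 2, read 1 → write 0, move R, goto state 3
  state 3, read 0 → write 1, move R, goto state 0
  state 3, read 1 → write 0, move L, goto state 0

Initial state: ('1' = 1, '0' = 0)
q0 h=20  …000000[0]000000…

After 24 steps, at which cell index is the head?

step 0: q0 h=20  …000000[0]000000…
step 1: q1 h=19  …000000[0]100000…
step 2: q3 h=20  …000001[1]000000…
step 3: q0 h=19  …000000[1]000000…
step 4: q3 h=18  …000000[0]000000…
step 5: q0 h=19  …000001[0]000000…
step 6: q1 h=18  …000000[1]100000…
step 7: q1 h=19  …000001[1]000000…
step 8: q1 h=20  …000011[0]000000…
step 9: q3 h=21  …000111[0]000000…
step 10: q0 h=22  …001111[0]000000…
step 11: q1 h=21  …000111[1]100000…
step 12: q1 h=22  …001111[1]000000…
step 13: q1 h=23  …011111[0]000000…
step 14: q3 h=24  …111111[0]000000…
step 15: q0 h=25  …111111[0]000000…
step 16: q1 h=24  …111111[1]100000…
step 17: q1 h=25  …111111[1]000000…
step 18: q1 h=26  …111111[0]000000…
step 19: q3 h=27  …111111[0]000000…
step 20: q0 h=28  …111111[0]000000…
step 21: q1 h=27  …111111[1]100000…
step 22: q1 h=28  …111111[1]000000…
step 23: q1 h=29  …111111[0]000000…
step 24: q3 h=30  …111111[0]000000…

30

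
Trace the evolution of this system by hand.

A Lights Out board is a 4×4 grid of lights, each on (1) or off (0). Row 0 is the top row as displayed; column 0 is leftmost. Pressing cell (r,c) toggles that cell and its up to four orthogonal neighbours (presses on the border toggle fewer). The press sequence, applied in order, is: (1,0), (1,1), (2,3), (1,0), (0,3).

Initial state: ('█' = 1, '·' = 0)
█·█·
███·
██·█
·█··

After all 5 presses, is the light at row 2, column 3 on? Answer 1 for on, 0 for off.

0

t=0: █·█·
███·
██·█
·█··
t=1: ··█·
··█·
·█·█
·█··
t=2: ·██·
██··
···█
·█··
t=3: ·██·
██·█
··█·
·█·█
t=4: ███·
···█
█·█·
·█·█
t=5: ██·█
····
█·█·
·█·█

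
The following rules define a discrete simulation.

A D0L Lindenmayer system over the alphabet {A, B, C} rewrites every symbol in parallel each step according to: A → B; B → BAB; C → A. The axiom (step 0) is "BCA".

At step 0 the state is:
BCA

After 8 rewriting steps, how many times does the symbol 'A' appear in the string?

647

t=0: BCA
t=1: BABAB
t=2: BABBBABBBAB
t=3: BABBBABBABBABBBABBABBABBBAB
t=4: BABBBABBABBABBBABBABBBABBABBBABBABBABBBABBABBBABBABBBABBABBABBBAB
t=5: BABBBABBABBABBBABBABBBABBABBBABBABBABBBABBABBBABBABBABBBAB…BABBBABBABBABBBABBABBBABBABBABBBABBABBBABBABBBABBABBABBBAB  (len 157)
t=6: BABBBABBABBABBBABBABBBABBABBBABBABBABBBABBABBBABBABBABBBAB…BABBBABBABBABBBABBABBBABBABBABBBABBABBBABBABBBABBABBABBBAB  (len 379)
t=7: BABBBABBABBABBBABBABBBABBABBBABBABBABBBABBABBBABBABBABBBAB…BABBBABBABBABBBABBABBBABBABBABBBABBABBBABBABBBABBABBABBBAB  (len 915)
t=8: BABBBABBABBABBBABBABBBABBABBBABBABBABBBABBABBBABBABBABBBAB…BABBBABBABBABBBABBABBBABBABBABBBABBABBBABBABBBABBABBABBBAB  (len 2209)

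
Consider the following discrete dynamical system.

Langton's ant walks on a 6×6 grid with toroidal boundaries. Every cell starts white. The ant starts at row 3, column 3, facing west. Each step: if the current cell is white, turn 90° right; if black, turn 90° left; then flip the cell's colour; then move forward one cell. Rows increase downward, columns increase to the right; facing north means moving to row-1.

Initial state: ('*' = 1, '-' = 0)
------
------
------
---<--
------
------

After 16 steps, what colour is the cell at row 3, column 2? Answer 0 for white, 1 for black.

1

[0] ------
------
------
---<--
------
------
[1] ------
------
---^--
---*--
------
------
[2] ------
------
---*>-
---*--
------
------
[3] ------
------
---**-
---*v-
------
------
[4] ------
------
---**-
---<*-
------
------
[5] ------
------
---**-
----*-
---v--
------
[6] ------
------
---**-
----*-
--<*--
------
[7] ------
------
---**-
--^-*-
--**--
------
[8] ------
------
---**-
--*>*-
--**--
------
[9] ------
------
---**-
--***-
--*v--
------
[10] ------
------
---**-
--***-
--*->-
------
[11] ------
------
---**-
--***-
--*-*-
----v-
[12] ------
------
---**-
--***-
--*-*-
---<*-
[13] ------
------
---**-
--***-
--*^*-
---**-
[14] ------
------
---**-
--***-
--**>-
---**-
[15] ------
------
---**-
--**^-
--**--
---**-
[16] ------
------
---**-
--*<--
--**--
---**-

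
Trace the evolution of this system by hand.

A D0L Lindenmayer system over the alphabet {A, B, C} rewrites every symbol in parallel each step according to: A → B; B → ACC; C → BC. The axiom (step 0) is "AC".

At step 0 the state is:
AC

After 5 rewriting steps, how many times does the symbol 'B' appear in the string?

28

t=0: AC
t=1: BBC
t=2: ACCACCBC
t=3: BBCBCBBCBCACCBC
t=4: ACCACCBCACCBCACCACCBCACCBCBBCBCACCBC
t=5: BBCBCBBCBCACCBCBBCBCACCBCBBCBCBBCBCACCBCBBCBCACCBCACCACCBCACCBCBBCBCACCBC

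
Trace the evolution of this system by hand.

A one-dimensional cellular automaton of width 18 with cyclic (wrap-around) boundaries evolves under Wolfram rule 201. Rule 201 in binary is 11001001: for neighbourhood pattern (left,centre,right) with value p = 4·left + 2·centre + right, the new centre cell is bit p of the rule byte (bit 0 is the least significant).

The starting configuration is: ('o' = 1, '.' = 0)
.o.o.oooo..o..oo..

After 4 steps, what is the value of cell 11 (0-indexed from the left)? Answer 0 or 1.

1

t=0: .o.o.oooo..o..oo..
t=1: .....oooo.....oo.o
t=2: .ooo.oooo.ooo.oo..
t=3: .ooo.oooo.ooo.oo.o
t=4: .ooo.oooo.ooo.oo..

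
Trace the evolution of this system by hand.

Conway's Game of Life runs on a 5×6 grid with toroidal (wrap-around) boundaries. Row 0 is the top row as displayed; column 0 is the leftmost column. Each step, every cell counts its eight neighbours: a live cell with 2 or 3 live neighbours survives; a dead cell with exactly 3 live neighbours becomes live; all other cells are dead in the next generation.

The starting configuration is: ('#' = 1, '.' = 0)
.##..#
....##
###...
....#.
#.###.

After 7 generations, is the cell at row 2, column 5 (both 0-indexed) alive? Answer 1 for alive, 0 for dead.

0

k=0  .##..#
....##
###...
....#.
#.###.
k=1  .##...
...###
##.##.
#...#.
#.#.#.
k=2  ###...
.....#
###...
#.#.#.
#.#...
k=3  #.#..#
.....#
#.##..
#.#...
#.#...
k=4  #....#
..####
#.##.#
#.#..#
#.##..
k=5  #.....
..#...
......
......
..###.
k=6  .##...
......
......
...#..
...#..
k=7  ..#...
......
......
......
...#..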